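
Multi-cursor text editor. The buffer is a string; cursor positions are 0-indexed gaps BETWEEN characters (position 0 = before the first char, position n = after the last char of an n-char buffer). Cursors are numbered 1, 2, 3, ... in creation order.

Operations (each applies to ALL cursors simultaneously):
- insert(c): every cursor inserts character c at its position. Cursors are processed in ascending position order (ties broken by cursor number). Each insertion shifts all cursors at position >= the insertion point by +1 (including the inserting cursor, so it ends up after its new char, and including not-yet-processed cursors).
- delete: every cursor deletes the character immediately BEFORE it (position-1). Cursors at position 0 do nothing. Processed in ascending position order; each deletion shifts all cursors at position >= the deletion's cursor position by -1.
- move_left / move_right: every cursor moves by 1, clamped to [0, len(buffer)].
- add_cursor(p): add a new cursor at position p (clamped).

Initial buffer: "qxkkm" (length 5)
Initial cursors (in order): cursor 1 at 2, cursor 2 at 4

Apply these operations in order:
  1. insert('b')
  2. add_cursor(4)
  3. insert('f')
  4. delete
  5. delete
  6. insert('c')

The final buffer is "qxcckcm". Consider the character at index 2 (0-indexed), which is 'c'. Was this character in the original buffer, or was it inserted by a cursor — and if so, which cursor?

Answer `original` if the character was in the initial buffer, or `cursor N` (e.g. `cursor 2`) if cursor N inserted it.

After op 1 (insert('b')): buffer="qxbkkbm" (len 7), cursors c1@3 c2@6, authorship ..1..2.
After op 2 (add_cursor(4)): buffer="qxbkkbm" (len 7), cursors c1@3 c3@4 c2@6, authorship ..1..2.
After op 3 (insert('f')): buffer="qxbfkfkbfm" (len 10), cursors c1@4 c3@6 c2@9, authorship ..11.3.22.
After op 4 (delete): buffer="qxbkkbm" (len 7), cursors c1@3 c3@4 c2@6, authorship ..1..2.
After op 5 (delete): buffer="qxkm" (len 4), cursors c1@2 c3@2 c2@3, authorship ....
After op 6 (insert('c')): buffer="qxcckcm" (len 7), cursors c1@4 c3@4 c2@6, authorship ..13.2.
Authorship (.=original, N=cursor N): . . 1 3 . 2 .
Index 2: author = 1

Answer: cursor 1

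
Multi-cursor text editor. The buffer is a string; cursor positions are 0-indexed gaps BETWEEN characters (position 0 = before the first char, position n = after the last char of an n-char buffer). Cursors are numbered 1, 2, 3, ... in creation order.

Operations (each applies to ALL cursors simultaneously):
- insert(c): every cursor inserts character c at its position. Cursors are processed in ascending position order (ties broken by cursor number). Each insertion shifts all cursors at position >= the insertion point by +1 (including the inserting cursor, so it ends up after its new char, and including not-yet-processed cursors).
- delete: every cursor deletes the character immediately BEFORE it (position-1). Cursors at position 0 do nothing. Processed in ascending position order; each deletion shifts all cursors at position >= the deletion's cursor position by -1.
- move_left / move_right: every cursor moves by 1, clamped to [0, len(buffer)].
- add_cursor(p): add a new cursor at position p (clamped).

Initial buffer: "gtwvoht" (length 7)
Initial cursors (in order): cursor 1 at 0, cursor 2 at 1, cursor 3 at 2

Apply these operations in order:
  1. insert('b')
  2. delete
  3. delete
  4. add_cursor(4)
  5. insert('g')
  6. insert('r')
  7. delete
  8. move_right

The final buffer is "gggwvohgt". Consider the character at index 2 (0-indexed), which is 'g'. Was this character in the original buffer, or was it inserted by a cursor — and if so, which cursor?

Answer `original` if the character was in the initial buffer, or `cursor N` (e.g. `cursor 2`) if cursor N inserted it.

Answer: cursor 3

Derivation:
After op 1 (insert('b')): buffer="bgbtbwvoht" (len 10), cursors c1@1 c2@3 c3@5, authorship 1.2.3.....
After op 2 (delete): buffer="gtwvoht" (len 7), cursors c1@0 c2@1 c3@2, authorship .......
After op 3 (delete): buffer="wvoht" (len 5), cursors c1@0 c2@0 c3@0, authorship .....
After op 4 (add_cursor(4)): buffer="wvoht" (len 5), cursors c1@0 c2@0 c3@0 c4@4, authorship .....
After op 5 (insert('g')): buffer="gggwvohgt" (len 9), cursors c1@3 c2@3 c3@3 c4@8, authorship 123....4.
After op 6 (insert('r')): buffer="gggrrrwvohgrt" (len 13), cursors c1@6 c2@6 c3@6 c4@12, authorship 123123....44.
After op 7 (delete): buffer="gggwvohgt" (len 9), cursors c1@3 c2@3 c3@3 c4@8, authorship 123....4.
After op 8 (move_right): buffer="gggwvohgt" (len 9), cursors c1@4 c2@4 c3@4 c4@9, authorship 123....4.
Authorship (.=original, N=cursor N): 1 2 3 . . . . 4 .
Index 2: author = 3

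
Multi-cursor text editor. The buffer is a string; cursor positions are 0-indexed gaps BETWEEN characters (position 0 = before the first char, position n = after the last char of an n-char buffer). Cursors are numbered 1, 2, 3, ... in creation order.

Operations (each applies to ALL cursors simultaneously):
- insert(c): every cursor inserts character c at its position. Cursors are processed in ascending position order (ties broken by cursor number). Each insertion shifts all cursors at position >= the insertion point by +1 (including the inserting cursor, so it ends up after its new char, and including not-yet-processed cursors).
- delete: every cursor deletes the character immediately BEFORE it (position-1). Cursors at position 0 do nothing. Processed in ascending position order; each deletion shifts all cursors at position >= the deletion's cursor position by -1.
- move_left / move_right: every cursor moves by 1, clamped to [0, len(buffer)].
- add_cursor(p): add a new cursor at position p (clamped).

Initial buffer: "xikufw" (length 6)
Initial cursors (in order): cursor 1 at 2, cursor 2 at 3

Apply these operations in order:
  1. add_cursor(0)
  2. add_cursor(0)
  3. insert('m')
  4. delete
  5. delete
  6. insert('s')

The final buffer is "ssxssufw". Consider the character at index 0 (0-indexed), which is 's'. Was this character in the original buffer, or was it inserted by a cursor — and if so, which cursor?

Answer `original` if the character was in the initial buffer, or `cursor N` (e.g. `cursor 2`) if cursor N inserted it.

Answer: cursor 3

Derivation:
After op 1 (add_cursor(0)): buffer="xikufw" (len 6), cursors c3@0 c1@2 c2@3, authorship ......
After op 2 (add_cursor(0)): buffer="xikufw" (len 6), cursors c3@0 c4@0 c1@2 c2@3, authorship ......
After op 3 (insert('m')): buffer="mmximkmufw" (len 10), cursors c3@2 c4@2 c1@5 c2@7, authorship 34..1.2...
After op 4 (delete): buffer="xikufw" (len 6), cursors c3@0 c4@0 c1@2 c2@3, authorship ......
After op 5 (delete): buffer="xufw" (len 4), cursors c3@0 c4@0 c1@1 c2@1, authorship ....
After op 6 (insert('s')): buffer="ssxssufw" (len 8), cursors c3@2 c4@2 c1@5 c2@5, authorship 34.12...
Authorship (.=original, N=cursor N): 3 4 . 1 2 . . .
Index 0: author = 3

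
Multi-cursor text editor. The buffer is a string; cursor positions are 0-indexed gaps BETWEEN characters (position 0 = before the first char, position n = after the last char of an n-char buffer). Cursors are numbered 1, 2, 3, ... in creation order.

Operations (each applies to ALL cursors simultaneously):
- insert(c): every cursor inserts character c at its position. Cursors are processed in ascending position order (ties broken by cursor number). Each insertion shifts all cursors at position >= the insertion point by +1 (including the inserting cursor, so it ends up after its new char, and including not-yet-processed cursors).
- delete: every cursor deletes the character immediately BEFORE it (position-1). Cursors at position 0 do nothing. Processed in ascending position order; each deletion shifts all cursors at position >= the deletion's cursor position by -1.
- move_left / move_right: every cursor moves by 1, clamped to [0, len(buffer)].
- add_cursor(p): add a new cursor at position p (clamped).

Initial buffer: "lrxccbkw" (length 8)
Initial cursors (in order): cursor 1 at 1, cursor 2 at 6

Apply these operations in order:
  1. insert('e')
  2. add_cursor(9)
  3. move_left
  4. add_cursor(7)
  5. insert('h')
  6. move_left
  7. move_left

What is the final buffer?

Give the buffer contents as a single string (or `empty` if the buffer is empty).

After op 1 (insert('e')): buffer="lerxccbekw" (len 10), cursors c1@2 c2@8, authorship .1.....2..
After op 2 (add_cursor(9)): buffer="lerxccbekw" (len 10), cursors c1@2 c2@8 c3@9, authorship .1.....2..
After op 3 (move_left): buffer="lerxccbekw" (len 10), cursors c1@1 c2@7 c3@8, authorship .1.....2..
After op 4 (add_cursor(7)): buffer="lerxccbekw" (len 10), cursors c1@1 c2@7 c4@7 c3@8, authorship .1.....2..
After op 5 (insert('h')): buffer="lherxccbhhehkw" (len 14), cursors c1@2 c2@10 c4@10 c3@12, authorship .11.....2423..
After op 6 (move_left): buffer="lherxccbhhehkw" (len 14), cursors c1@1 c2@9 c4@9 c3@11, authorship .11.....2423..
After op 7 (move_left): buffer="lherxccbhhehkw" (len 14), cursors c1@0 c2@8 c4@8 c3@10, authorship .11.....2423..

Answer: lherxccbhhehkw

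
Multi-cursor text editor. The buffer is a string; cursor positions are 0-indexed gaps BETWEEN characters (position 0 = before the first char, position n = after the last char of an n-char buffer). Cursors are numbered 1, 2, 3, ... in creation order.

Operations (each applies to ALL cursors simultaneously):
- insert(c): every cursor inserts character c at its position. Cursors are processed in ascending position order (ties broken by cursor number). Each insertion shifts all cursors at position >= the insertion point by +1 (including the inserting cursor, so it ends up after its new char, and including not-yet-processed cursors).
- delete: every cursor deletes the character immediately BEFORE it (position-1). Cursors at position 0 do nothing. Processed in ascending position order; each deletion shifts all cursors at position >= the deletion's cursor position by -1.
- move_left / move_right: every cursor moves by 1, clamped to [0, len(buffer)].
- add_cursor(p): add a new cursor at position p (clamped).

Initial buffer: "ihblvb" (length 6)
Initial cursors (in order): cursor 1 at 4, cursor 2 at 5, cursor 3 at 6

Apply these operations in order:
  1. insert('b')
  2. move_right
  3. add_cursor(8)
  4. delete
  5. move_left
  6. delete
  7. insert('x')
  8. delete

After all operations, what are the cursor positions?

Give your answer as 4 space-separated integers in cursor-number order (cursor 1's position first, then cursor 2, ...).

After op 1 (insert('b')): buffer="ihblbvbbb" (len 9), cursors c1@5 c2@7 c3@9, authorship ....1.2.3
After op 2 (move_right): buffer="ihblbvbbb" (len 9), cursors c1@6 c2@8 c3@9, authorship ....1.2.3
After op 3 (add_cursor(8)): buffer="ihblbvbbb" (len 9), cursors c1@6 c2@8 c4@8 c3@9, authorship ....1.2.3
After op 4 (delete): buffer="ihblb" (len 5), cursors c1@5 c2@5 c3@5 c4@5, authorship ....1
After op 5 (move_left): buffer="ihblb" (len 5), cursors c1@4 c2@4 c3@4 c4@4, authorship ....1
After op 6 (delete): buffer="b" (len 1), cursors c1@0 c2@0 c3@0 c4@0, authorship 1
After op 7 (insert('x')): buffer="xxxxb" (len 5), cursors c1@4 c2@4 c3@4 c4@4, authorship 12341
After op 8 (delete): buffer="b" (len 1), cursors c1@0 c2@0 c3@0 c4@0, authorship 1

Answer: 0 0 0 0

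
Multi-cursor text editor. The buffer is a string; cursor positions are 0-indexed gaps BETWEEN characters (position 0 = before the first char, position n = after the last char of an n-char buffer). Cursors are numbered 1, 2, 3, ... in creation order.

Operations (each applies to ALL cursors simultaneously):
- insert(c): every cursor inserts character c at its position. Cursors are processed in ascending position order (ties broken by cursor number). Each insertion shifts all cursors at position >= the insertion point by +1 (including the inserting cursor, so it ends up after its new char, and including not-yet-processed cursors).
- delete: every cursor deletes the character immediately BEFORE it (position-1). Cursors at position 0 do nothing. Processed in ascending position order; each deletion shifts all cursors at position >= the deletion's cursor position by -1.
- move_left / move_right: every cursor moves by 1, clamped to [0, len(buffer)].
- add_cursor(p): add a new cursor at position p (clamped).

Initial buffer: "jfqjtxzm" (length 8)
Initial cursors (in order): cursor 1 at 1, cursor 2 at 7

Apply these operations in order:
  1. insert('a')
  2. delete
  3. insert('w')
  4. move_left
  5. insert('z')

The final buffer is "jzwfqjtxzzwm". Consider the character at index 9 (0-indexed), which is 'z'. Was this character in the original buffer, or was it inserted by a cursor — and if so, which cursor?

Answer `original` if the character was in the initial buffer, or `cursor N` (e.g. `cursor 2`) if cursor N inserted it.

After op 1 (insert('a')): buffer="jafqjtxzam" (len 10), cursors c1@2 c2@9, authorship .1......2.
After op 2 (delete): buffer="jfqjtxzm" (len 8), cursors c1@1 c2@7, authorship ........
After op 3 (insert('w')): buffer="jwfqjtxzwm" (len 10), cursors c1@2 c2@9, authorship .1......2.
After op 4 (move_left): buffer="jwfqjtxzwm" (len 10), cursors c1@1 c2@8, authorship .1......2.
After op 5 (insert('z')): buffer="jzwfqjtxzzwm" (len 12), cursors c1@2 c2@10, authorship .11......22.
Authorship (.=original, N=cursor N): . 1 1 . . . . . . 2 2 .
Index 9: author = 2

Answer: cursor 2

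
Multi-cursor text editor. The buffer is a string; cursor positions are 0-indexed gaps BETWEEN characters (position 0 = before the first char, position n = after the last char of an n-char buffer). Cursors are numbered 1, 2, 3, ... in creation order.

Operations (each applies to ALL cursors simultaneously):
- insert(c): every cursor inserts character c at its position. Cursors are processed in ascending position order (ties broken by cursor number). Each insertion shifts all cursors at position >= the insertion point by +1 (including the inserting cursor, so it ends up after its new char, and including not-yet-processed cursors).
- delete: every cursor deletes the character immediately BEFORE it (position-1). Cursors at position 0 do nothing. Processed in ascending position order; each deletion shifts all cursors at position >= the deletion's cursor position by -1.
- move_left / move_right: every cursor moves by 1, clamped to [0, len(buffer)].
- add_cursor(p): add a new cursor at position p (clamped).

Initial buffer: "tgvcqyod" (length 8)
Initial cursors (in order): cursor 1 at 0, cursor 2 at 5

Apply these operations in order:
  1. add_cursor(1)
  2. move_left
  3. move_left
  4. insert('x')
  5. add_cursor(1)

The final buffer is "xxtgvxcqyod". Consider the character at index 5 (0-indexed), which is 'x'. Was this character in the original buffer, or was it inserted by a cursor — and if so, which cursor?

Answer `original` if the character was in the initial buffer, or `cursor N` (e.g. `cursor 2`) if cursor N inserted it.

After op 1 (add_cursor(1)): buffer="tgvcqyod" (len 8), cursors c1@0 c3@1 c2@5, authorship ........
After op 2 (move_left): buffer="tgvcqyod" (len 8), cursors c1@0 c3@0 c2@4, authorship ........
After op 3 (move_left): buffer="tgvcqyod" (len 8), cursors c1@0 c3@0 c2@3, authorship ........
After op 4 (insert('x')): buffer="xxtgvxcqyod" (len 11), cursors c1@2 c3@2 c2@6, authorship 13...2.....
After op 5 (add_cursor(1)): buffer="xxtgvxcqyod" (len 11), cursors c4@1 c1@2 c3@2 c2@6, authorship 13...2.....
Authorship (.=original, N=cursor N): 1 3 . . . 2 . . . . .
Index 5: author = 2

Answer: cursor 2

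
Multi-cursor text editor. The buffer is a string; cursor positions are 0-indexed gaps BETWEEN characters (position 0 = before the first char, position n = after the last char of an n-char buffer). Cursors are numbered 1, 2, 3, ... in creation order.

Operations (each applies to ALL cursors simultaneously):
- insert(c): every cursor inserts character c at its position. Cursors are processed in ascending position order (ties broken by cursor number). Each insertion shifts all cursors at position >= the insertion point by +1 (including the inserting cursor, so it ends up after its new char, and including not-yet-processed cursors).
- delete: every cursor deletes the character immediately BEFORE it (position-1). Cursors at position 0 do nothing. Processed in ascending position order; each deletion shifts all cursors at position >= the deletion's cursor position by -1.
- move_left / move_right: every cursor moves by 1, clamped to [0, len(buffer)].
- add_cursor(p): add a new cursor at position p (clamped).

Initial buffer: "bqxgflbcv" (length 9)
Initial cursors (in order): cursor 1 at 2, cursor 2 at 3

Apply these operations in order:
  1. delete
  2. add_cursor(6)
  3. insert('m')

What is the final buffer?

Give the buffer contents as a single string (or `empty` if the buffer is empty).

After op 1 (delete): buffer="bgflbcv" (len 7), cursors c1@1 c2@1, authorship .......
After op 2 (add_cursor(6)): buffer="bgflbcv" (len 7), cursors c1@1 c2@1 c3@6, authorship .......
After op 3 (insert('m')): buffer="bmmgflbcmv" (len 10), cursors c1@3 c2@3 c3@9, authorship .12.....3.

Answer: bmmgflbcmv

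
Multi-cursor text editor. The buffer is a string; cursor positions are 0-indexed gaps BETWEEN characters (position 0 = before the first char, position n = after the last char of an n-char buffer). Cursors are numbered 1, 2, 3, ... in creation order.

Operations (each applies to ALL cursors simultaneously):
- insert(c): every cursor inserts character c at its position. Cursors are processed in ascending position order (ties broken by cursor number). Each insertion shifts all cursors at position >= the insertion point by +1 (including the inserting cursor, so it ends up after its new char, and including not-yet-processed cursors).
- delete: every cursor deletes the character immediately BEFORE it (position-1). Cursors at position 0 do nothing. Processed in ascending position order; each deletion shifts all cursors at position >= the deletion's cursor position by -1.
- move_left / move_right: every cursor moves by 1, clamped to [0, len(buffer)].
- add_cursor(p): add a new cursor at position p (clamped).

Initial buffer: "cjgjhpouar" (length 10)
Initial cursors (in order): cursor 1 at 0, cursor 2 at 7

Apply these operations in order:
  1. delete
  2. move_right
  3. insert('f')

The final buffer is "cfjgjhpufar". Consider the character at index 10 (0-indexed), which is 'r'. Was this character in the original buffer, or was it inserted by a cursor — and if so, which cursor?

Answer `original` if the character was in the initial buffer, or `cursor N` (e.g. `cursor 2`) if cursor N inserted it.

After op 1 (delete): buffer="cjgjhpuar" (len 9), cursors c1@0 c2@6, authorship .........
After op 2 (move_right): buffer="cjgjhpuar" (len 9), cursors c1@1 c2@7, authorship .........
After op 3 (insert('f')): buffer="cfjgjhpufar" (len 11), cursors c1@2 c2@9, authorship .1......2..
Authorship (.=original, N=cursor N): . 1 . . . . . . 2 . .
Index 10: author = original

Answer: original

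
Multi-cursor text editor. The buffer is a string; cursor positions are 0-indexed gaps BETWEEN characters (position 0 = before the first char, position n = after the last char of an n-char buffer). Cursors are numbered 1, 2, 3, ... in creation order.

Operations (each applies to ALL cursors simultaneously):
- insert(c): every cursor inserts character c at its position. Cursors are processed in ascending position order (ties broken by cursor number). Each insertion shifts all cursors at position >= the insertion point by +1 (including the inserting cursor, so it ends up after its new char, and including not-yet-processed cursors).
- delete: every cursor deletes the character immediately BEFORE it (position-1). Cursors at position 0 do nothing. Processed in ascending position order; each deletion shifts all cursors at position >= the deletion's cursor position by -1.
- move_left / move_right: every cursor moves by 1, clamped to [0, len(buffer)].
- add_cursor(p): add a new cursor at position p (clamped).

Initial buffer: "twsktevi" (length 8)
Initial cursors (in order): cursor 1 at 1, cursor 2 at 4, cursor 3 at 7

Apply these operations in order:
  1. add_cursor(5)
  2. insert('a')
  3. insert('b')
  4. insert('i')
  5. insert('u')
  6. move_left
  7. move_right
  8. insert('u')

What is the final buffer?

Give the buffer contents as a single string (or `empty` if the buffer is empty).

Answer: tabiuuwskabiuutabiuuevabiuui

Derivation:
After op 1 (add_cursor(5)): buffer="twsktevi" (len 8), cursors c1@1 c2@4 c4@5 c3@7, authorship ........
After op 2 (insert('a')): buffer="tawskataevai" (len 12), cursors c1@2 c2@6 c4@8 c3@11, authorship .1...2.4..3.
After op 3 (insert('b')): buffer="tabwskabtabevabi" (len 16), cursors c1@3 c2@8 c4@11 c3@15, authorship .11...22.44..33.
After op 4 (insert('i')): buffer="tabiwskabitabievabii" (len 20), cursors c1@4 c2@10 c4@14 c3@19, authorship .111...222.444..333.
After op 5 (insert('u')): buffer="tabiuwskabiutabiuevabiui" (len 24), cursors c1@5 c2@12 c4@17 c3@23, authorship .1111...2222.4444..3333.
After op 6 (move_left): buffer="tabiuwskabiutabiuevabiui" (len 24), cursors c1@4 c2@11 c4@16 c3@22, authorship .1111...2222.4444..3333.
After op 7 (move_right): buffer="tabiuwskabiutabiuevabiui" (len 24), cursors c1@5 c2@12 c4@17 c3@23, authorship .1111...2222.4444..3333.
After op 8 (insert('u')): buffer="tabiuuwskabiuutabiuuevabiuui" (len 28), cursors c1@6 c2@14 c4@20 c3@27, authorship .11111...22222.44444..33333.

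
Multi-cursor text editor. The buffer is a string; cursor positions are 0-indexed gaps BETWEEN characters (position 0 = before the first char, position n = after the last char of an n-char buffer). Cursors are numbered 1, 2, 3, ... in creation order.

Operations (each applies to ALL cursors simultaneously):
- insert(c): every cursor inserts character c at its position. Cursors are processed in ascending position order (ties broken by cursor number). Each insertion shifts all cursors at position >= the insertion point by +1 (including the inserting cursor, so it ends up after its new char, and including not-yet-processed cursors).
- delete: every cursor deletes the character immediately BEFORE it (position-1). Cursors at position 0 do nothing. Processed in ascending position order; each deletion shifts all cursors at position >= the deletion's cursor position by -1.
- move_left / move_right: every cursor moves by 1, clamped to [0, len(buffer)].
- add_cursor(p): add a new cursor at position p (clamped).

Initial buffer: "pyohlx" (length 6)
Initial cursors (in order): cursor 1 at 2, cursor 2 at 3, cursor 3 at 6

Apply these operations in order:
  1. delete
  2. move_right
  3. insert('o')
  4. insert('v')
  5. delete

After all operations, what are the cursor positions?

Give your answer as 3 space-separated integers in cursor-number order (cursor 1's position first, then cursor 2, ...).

Answer: 4 4 6

Derivation:
After op 1 (delete): buffer="phl" (len 3), cursors c1@1 c2@1 c3@3, authorship ...
After op 2 (move_right): buffer="phl" (len 3), cursors c1@2 c2@2 c3@3, authorship ...
After op 3 (insert('o')): buffer="phoolo" (len 6), cursors c1@4 c2@4 c3@6, authorship ..12.3
After op 4 (insert('v')): buffer="phoovvlov" (len 9), cursors c1@6 c2@6 c3@9, authorship ..1212.33
After op 5 (delete): buffer="phoolo" (len 6), cursors c1@4 c2@4 c3@6, authorship ..12.3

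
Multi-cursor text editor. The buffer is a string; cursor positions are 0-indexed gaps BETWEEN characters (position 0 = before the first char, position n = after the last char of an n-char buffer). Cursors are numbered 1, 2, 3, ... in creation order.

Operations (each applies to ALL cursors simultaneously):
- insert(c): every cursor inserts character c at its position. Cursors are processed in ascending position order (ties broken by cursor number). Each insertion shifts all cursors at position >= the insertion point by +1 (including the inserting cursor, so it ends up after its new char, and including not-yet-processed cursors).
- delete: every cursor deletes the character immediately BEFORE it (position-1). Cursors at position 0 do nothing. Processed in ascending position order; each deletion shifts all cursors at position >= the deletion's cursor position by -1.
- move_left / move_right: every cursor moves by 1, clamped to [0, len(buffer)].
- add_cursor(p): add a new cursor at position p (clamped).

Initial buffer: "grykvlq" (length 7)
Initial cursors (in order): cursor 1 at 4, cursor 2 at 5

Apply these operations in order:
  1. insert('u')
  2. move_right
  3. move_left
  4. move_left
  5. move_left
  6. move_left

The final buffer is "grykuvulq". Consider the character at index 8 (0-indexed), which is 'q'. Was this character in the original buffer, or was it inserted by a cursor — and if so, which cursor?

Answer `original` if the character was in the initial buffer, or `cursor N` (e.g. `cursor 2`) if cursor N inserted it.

After op 1 (insert('u')): buffer="grykuvulq" (len 9), cursors c1@5 c2@7, authorship ....1.2..
After op 2 (move_right): buffer="grykuvulq" (len 9), cursors c1@6 c2@8, authorship ....1.2..
After op 3 (move_left): buffer="grykuvulq" (len 9), cursors c1@5 c2@7, authorship ....1.2..
After op 4 (move_left): buffer="grykuvulq" (len 9), cursors c1@4 c2@6, authorship ....1.2..
After op 5 (move_left): buffer="grykuvulq" (len 9), cursors c1@3 c2@5, authorship ....1.2..
After op 6 (move_left): buffer="grykuvulq" (len 9), cursors c1@2 c2@4, authorship ....1.2..
Authorship (.=original, N=cursor N): . . . . 1 . 2 . .
Index 8: author = original

Answer: original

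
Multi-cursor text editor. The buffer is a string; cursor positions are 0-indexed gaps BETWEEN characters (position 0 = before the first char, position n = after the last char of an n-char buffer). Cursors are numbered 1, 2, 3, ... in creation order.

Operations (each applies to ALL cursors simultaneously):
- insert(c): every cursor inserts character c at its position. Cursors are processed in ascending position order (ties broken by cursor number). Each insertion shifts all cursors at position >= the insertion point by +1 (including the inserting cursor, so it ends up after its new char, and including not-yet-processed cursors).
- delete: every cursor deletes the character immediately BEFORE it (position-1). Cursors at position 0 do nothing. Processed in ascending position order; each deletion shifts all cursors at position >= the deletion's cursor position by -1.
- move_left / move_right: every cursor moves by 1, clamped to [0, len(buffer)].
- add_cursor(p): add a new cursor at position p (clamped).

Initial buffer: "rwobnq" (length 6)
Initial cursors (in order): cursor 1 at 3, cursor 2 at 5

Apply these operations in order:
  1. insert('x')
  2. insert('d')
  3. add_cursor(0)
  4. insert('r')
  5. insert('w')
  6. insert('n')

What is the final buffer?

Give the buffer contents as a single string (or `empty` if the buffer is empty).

After op 1 (insert('x')): buffer="rwoxbnxq" (len 8), cursors c1@4 c2@7, authorship ...1..2.
After op 2 (insert('d')): buffer="rwoxdbnxdq" (len 10), cursors c1@5 c2@9, authorship ...11..22.
After op 3 (add_cursor(0)): buffer="rwoxdbnxdq" (len 10), cursors c3@0 c1@5 c2@9, authorship ...11..22.
After op 4 (insert('r')): buffer="rrwoxdrbnxdrq" (len 13), cursors c3@1 c1@7 c2@12, authorship 3...111..222.
After op 5 (insert('w')): buffer="rwrwoxdrwbnxdrwq" (len 16), cursors c3@2 c1@9 c2@15, authorship 33...1111..2222.
After op 6 (insert('n')): buffer="rwnrwoxdrwnbnxdrwnq" (len 19), cursors c3@3 c1@11 c2@18, authorship 333...11111..22222.

Answer: rwnrwoxdrwnbnxdrwnq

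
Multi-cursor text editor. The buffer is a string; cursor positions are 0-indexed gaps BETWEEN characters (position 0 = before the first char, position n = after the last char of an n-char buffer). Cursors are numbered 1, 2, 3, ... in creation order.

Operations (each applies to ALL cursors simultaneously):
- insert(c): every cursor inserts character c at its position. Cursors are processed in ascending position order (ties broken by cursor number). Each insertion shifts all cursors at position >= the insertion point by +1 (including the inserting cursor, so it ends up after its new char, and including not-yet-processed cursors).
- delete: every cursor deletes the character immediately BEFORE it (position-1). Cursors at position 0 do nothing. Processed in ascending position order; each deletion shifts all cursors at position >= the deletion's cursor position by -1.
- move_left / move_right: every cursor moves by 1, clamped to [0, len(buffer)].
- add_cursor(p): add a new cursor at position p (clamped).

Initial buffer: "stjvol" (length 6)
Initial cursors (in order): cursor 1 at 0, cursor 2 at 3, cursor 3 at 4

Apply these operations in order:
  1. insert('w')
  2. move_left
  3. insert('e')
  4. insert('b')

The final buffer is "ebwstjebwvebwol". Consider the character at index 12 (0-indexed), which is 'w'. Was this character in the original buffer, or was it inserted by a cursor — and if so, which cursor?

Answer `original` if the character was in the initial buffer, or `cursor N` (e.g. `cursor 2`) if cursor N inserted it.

Answer: cursor 3

Derivation:
After op 1 (insert('w')): buffer="wstjwvwol" (len 9), cursors c1@1 c2@5 c3@7, authorship 1...2.3..
After op 2 (move_left): buffer="wstjwvwol" (len 9), cursors c1@0 c2@4 c3@6, authorship 1...2.3..
After op 3 (insert('e')): buffer="ewstjewvewol" (len 12), cursors c1@1 c2@6 c3@9, authorship 11...22.33..
After op 4 (insert('b')): buffer="ebwstjebwvebwol" (len 15), cursors c1@2 c2@8 c3@12, authorship 111...222.333..
Authorship (.=original, N=cursor N): 1 1 1 . . . 2 2 2 . 3 3 3 . .
Index 12: author = 3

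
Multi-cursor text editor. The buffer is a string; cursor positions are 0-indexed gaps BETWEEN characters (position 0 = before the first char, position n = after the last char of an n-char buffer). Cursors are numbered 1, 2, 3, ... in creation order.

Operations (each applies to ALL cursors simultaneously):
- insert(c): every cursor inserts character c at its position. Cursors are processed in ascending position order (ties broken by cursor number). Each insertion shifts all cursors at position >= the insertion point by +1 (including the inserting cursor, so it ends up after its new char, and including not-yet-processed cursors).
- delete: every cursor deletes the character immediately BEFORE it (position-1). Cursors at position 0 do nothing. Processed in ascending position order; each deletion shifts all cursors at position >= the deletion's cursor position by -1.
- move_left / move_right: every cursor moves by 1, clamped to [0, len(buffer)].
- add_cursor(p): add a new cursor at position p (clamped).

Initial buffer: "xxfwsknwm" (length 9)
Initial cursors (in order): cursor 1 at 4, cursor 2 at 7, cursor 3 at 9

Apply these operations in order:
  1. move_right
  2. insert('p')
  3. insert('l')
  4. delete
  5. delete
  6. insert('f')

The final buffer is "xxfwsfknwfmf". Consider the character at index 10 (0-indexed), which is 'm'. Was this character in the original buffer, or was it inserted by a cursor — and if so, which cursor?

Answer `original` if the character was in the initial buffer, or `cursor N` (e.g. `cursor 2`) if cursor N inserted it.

After op 1 (move_right): buffer="xxfwsknwm" (len 9), cursors c1@5 c2@8 c3@9, authorship .........
After op 2 (insert('p')): buffer="xxfwspknwpmp" (len 12), cursors c1@6 c2@10 c3@12, authorship .....1...2.3
After op 3 (insert('l')): buffer="xxfwsplknwplmpl" (len 15), cursors c1@7 c2@12 c3@15, authorship .....11...22.33
After op 4 (delete): buffer="xxfwspknwpmp" (len 12), cursors c1@6 c2@10 c3@12, authorship .....1...2.3
After op 5 (delete): buffer="xxfwsknwm" (len 9), cursors c1@5 c2@8 c3@9, authorship .........
After op 6 (insert('f')): buffer="xxfwsfknwfmf" (len 12), cursors c1@6 c2@10 c3@12, authorship .....1...2.3
Authorship (.=original, N=cursor N): . . . . . 1 . . . 2 . 3
Index 10: author = original

Answer: original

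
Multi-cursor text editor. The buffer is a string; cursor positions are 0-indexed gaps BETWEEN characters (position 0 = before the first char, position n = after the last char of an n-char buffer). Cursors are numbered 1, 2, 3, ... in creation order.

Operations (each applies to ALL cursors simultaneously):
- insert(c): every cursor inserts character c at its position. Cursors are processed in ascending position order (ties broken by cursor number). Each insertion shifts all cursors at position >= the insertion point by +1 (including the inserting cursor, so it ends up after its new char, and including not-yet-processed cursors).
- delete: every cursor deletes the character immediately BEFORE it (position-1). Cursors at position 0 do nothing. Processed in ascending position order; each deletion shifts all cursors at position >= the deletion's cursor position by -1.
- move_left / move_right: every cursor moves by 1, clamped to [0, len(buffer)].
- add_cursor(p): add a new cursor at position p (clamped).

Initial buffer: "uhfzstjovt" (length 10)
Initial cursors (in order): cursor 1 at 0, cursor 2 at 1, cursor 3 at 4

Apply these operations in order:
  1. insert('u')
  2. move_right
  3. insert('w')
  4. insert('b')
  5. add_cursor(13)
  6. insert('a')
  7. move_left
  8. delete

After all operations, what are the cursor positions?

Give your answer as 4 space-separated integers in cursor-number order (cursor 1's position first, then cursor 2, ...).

Answer: 3 7 13 12

Derivation:
After op 1 (insert('u')): buffer="uuuhfzustjovt" (len 13), cursors c1@1 c2@3 c3@7, authorship 1.2...3......
After op 2 (move_right): buffer="uuuhfzustjovt" (len 13), cursors c1@2 c2@4 c3@8, authorship 1.2...3......
After op 3 (insert('w')): buffer="uuwuhwfzuswtjovt" (len 16), cursors c1@3 c2@6 c3@11, authorship 1.12.2..3.3.....
After op 4 (insert('b')): buffer="uuwbuhwbfzuswbtjovt" (len 19), cursors c1@4 c2@8 c3@14, authorship 1.112.22..3.33.....
After op 5 (add_cursor(13)): buffer="uuwbuhwbfzuswbtjovt" (len 19), cursors c1@4 c2@8 c4@13 c3@14, authorship 1.112.22..3.33.....
After op 6 (insert('a')): buffer="uuwbauhwbafzuswabatjovt" (len 23), cursors c1@5 c2@10 c4@16 c3@18, authorship 1.1112.222..3.3433.....
After op 7 (move_left): buffer="uuwbauhwbafzuswabatjovt" (len 23), cursors c1@4 c2@9 c4@15 c3@17, authorship 1.1112.222..3.3433.....
After op 8 (delete): buffer="uuwauhwafzusaatjovt" (len 19), cursors c1@3 c2@7 c4@12 c3@13, authorship 1.112.22..3.43.....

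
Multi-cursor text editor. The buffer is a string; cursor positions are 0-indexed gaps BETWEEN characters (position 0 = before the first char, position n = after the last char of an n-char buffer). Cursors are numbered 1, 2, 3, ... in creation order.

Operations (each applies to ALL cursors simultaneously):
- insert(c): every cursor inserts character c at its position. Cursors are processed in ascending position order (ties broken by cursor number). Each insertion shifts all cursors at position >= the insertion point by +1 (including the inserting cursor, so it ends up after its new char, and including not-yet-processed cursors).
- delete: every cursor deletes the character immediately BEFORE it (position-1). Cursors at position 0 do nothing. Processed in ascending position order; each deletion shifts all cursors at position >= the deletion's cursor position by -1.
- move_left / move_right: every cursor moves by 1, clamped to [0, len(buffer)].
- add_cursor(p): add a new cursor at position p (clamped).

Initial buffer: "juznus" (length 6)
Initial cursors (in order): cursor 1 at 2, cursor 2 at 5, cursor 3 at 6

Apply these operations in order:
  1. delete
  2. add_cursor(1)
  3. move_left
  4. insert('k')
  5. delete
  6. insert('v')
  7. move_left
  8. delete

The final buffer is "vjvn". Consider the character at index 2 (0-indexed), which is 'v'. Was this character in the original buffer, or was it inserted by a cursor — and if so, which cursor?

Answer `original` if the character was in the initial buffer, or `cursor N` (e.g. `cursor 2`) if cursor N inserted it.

Answer: cursor 3

Derivation:
After op 1 (delete): buffer="jzn" (len 3), cursors c1@1 c2@3 c3@3, authorship ...
After op 2 (add_cursor(1)): buffer="jzn" (len 3), cursors c1@1 c4@1 c2@3 c3@3, authorship ...
After op 3 (move_left): buffer="jzn" (len 3), cursors c1@0 c4@0 c2@2 c3@2, authorship ...
After op 4 (insert('k')): buffer="kkjzkkn" (len 7), cursors c1@2 c4@2 c2@6 c3@6, authorship 14..23.
After op 5 (delete): buffer="jzn" (len 3), cursors c1@0 c4@0 c2@2 c3@2, authorship ...
After op 6 (insert('v')): buffer="vvjzvvn" (len 7), cursors c1@2 c4@2 c2@6 c3@6, authorship 14..23.
After op 7 (move_left): buffer="vvjzvvn" (len 7), cursors c1@1 c4@1 c2@5 c3@5, authorship 14..23.
After op 8 (delete): buffer="vjvn" (len 4), cursors c1@0 c4@0 c2@2 c3@2, authorship 4.3.
Authorship (.=original, N=cursor N): 4 . 3 .
Index 2: author = 3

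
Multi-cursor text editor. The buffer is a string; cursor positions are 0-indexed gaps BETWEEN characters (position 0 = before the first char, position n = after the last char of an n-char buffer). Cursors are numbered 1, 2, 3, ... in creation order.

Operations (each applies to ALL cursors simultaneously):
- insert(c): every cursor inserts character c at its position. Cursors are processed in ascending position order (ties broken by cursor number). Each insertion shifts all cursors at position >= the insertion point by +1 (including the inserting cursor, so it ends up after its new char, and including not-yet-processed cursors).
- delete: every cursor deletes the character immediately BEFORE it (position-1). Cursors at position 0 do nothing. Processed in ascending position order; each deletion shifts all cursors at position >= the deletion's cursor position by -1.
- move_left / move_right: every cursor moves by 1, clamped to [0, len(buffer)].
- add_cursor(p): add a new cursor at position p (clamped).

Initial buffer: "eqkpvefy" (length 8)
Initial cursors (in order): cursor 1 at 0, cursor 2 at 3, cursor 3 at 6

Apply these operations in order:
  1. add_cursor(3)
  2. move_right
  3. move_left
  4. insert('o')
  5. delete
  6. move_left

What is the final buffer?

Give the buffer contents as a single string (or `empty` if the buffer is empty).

Answer: eqkpvefy

Derivation:
After op 1 (add_cursor(3)): buffer="eqkpvefy" (len 8), cursors c1@0 c2@3 c4@3 c3@6, authorship ........
After op 2 (move_right): buffer="eqkpvefy" (len 8), cursors c1@1 c2@4 c4@4 c3@7, authorship ........
After op 3 (move_left): buffer="eqkpvefy" (len 8), cursors c1@0 c2@3 c4@3 c3@6, authorship ........
After op 4 (insert('o')): buffer="oeqkoopveofy" (len 12), cursors c1@1 c2@6 c4@6 c3@10, authorship 1...24...3..
After op 5 (delete): buffer="eqkpvefy" (len 8), cursors c1@0 c2@3 c4@3 c3@6, authorship ........
After op 6 (move_left): buffer="eqkpvefy" (len 8), cursors c1@0 c2@2 c4@2 c3@5, authorship ........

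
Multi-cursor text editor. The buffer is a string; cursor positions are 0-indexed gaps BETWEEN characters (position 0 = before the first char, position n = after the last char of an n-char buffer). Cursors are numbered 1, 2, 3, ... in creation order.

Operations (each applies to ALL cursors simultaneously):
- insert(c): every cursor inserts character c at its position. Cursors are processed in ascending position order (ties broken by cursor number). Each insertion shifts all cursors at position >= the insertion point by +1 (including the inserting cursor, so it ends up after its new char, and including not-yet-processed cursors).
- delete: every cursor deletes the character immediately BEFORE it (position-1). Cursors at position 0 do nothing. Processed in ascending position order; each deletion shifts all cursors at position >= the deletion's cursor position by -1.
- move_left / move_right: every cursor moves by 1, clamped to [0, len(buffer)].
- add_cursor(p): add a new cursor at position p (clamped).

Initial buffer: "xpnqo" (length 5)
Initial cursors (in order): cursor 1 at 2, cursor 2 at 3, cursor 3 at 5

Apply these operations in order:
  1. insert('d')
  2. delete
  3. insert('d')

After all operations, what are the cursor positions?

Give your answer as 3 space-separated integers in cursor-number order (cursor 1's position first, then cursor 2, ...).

After op 1 (insert('d')): buffer="xpdndqod" (len 8), cursors c1@3 c2@5 c3@8, authorship ..1.2..3
After op 2 (delete): buffer="xpnqo" (len 5), cursors c1@2 c2@3 c3@5, authorship .....
After op 3 (insert('d')): buffer="xpdndqod" (len 8), cursors c1@3 c2@5 c3@8, authorship ..1.2..3

Answer: 3 5 8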